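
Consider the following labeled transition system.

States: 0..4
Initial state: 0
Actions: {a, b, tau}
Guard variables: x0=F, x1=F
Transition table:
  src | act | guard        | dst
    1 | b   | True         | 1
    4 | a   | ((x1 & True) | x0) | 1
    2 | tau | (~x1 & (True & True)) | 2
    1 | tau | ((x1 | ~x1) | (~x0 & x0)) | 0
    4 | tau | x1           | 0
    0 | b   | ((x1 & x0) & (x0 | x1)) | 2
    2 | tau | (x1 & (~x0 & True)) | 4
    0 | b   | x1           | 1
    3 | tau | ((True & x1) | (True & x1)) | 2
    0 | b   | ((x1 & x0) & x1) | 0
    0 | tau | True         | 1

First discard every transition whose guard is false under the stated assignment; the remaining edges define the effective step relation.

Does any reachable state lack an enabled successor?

Reachable = {0,1}
  0: tau→1  [1 exit(s)]
  1: b→1  tau→0  [2 exit(s)]

Answer: DEADLOCK-FREE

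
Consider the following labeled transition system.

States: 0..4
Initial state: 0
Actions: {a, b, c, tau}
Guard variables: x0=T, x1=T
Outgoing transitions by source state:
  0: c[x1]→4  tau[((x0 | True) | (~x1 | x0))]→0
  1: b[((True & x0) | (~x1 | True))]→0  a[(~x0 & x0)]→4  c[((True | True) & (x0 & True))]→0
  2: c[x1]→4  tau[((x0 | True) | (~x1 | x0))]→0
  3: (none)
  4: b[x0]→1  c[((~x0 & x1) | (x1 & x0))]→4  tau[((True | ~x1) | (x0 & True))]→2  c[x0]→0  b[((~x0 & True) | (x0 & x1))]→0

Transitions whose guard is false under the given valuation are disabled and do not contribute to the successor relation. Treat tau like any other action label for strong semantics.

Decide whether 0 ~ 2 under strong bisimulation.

Answer: BISIMILAR

Analysis:
Compute ~ classes (split until stable):
  π0 = {{0,1,2,3,4}}
  π1 = {{0,2},{1},{3},{4}}
stable after 2 split(s): 4 block(s)
[0]={0,2}  [2]={0,2}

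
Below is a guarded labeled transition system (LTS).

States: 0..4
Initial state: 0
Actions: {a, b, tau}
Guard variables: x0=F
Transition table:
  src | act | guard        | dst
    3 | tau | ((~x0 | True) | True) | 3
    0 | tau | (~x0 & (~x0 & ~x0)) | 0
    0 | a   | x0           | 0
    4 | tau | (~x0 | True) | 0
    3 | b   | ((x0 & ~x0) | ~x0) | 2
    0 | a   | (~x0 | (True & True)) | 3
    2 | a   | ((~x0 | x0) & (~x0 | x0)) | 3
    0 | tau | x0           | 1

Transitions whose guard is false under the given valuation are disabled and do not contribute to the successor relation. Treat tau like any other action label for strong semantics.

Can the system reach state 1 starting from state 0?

Answer: UNREACHABLE

Trace:
After dropping false guards: 6 live edges.
L0 = {0}
L1 = {3}  cumulative {0,3}
L2 = {2}  cumulative {0,2,3}
R = {0,2,3}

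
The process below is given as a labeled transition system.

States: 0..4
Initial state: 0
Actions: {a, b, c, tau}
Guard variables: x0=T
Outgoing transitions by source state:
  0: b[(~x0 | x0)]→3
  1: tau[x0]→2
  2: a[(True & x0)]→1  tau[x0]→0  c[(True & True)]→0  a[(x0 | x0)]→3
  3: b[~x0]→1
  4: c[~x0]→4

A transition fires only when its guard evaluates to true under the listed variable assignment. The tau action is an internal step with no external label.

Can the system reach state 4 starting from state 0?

Answer: UNREACHABLE

Trace:
Guard filter leaves 6 enabled edge(s).
L0 = {0}
L1 = {3}  now seen {0,3}
Reach set: {0,3}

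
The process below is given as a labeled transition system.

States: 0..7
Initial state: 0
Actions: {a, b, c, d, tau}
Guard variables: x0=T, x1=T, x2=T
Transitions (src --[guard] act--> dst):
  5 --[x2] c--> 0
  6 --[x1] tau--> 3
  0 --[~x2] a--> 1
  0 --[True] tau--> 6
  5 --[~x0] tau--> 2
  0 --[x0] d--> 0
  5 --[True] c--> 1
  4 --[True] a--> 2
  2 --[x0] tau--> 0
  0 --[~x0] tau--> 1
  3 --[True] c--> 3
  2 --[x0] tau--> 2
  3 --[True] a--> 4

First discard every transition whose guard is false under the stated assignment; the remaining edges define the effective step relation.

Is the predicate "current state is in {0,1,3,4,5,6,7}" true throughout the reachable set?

Answer: INVARIANT VIOLATED at state 2

Working:
Allowed set {0,1,3,4,5,6,7}
Reach set: {0,2,3,4,6}
  0: ✓
  2: outside
  3: ✓
  4: ✓
  6: ✓
reach 2 via tau·tau·a·a — violates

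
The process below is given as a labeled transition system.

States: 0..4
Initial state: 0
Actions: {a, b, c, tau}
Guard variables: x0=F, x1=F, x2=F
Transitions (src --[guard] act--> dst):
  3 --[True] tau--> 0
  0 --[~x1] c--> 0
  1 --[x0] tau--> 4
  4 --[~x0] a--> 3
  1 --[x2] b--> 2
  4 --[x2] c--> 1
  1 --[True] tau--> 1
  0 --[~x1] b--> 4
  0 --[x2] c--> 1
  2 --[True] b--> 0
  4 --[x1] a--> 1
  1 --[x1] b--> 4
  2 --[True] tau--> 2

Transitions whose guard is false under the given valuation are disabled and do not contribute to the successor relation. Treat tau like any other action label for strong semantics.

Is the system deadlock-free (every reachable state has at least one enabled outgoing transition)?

Answer: DEADLOCK-FREE

Working:
Reachable = {0,3,4}
  0: b→4  c→0  [2 out]
  3: tau→0  [1 out]
  4: a→3  [1 out]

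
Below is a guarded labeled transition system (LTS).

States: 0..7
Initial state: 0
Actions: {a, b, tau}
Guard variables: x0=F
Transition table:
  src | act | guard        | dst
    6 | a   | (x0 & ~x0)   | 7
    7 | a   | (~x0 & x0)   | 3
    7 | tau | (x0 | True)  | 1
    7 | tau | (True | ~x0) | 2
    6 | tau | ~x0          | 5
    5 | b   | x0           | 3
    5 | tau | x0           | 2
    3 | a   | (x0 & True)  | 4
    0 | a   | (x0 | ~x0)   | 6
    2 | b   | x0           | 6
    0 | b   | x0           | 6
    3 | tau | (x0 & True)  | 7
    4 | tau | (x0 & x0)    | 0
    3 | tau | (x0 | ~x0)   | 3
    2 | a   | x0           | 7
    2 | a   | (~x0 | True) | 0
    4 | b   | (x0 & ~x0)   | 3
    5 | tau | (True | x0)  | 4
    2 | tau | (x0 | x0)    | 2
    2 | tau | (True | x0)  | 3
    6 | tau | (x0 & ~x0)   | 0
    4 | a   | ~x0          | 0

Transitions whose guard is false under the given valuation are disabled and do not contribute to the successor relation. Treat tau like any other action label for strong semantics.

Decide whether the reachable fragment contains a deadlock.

Answer: DEADLOCK-FREE

Working:
R = {0,4,5,6}
  0: a→6  [1 exit(s)]
  4: a→0  [1 exit(s)]
  5: tau→4  [1 exit(s)]
  6: tau→5  [1 exit(s)]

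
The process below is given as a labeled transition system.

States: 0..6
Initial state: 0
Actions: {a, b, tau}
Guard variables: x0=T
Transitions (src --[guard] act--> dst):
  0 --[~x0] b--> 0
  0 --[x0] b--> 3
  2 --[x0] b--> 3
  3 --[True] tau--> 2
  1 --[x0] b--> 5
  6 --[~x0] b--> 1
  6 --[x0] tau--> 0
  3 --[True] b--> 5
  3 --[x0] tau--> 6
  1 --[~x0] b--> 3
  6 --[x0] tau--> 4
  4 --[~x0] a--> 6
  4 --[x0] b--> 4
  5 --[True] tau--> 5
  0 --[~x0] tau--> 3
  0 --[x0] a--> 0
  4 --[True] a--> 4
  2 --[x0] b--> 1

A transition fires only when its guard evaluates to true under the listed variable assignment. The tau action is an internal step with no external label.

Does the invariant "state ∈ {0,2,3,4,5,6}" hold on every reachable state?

Answer: INVARIANT VIOLATED at state 1

Working:
Safe = {0,2,3,4,5,6}
R = {0,1,2,3,4,5,6}
  0: safe
  1: ✗ unsafe
  2: safe
  3: safe
  4: safe
  5: safe
  6: safe
reach 1 via b·tau·b — violates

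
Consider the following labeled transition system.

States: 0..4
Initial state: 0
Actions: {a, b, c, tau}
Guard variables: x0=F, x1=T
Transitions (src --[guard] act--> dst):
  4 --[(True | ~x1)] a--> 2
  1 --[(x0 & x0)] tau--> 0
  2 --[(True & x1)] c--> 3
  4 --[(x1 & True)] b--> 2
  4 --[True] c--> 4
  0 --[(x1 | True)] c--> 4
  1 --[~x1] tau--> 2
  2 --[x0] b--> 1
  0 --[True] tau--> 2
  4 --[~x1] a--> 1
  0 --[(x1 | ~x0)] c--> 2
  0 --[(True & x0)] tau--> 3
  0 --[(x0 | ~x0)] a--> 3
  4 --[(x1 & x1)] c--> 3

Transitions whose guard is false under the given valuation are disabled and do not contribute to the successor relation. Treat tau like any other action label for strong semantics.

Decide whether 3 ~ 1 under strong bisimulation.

Answer: BISIMILAR

Trace:
Bisimulation quotient by refinement:
  π0 = {{0,1,2,3,4}}
  π1 = {{0},{1,3},{2},{4}}
stable after 2 split(s): 4 block(s)
class of 3: {1,3}; class of 1: {1,3}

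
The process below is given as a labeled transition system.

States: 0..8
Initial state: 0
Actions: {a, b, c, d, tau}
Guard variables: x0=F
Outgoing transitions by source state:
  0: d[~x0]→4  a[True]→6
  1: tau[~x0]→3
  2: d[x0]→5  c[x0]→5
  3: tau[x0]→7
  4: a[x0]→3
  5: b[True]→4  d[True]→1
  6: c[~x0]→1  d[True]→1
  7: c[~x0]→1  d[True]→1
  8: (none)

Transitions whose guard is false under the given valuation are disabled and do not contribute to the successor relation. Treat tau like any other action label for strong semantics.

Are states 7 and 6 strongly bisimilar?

Answer: BISIMILAR

Trace:
Bisimulation quotient by refinement:
  π0 = {{0,1,2,3,4,5,6,7,8}}
  π1 = {{0},{1},{2,3,4,8},{5},{6,7}}
Fixed point at round 2; 5 class(es).
class of 7: {6,7}; class of 6: {6,7}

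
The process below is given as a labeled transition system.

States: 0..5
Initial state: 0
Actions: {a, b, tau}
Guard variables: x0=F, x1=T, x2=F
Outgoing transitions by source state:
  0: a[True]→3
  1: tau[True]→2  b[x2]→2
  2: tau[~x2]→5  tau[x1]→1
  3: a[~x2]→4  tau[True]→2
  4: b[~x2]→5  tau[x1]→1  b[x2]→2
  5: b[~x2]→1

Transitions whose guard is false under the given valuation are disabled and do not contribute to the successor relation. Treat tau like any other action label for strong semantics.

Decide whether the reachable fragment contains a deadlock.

Reach set: {0,1,2,3,4,5}
  0: a→3  [1 out]
  1: tau→2  [1 out]
  2: tau→1  tau→5  [2 out]
  3: a→4  tau→2  [2 out]
  4: b→5  tau→1  [2 out]
  5: b→1  [1 out]

Answer: DEADLOCK-FREE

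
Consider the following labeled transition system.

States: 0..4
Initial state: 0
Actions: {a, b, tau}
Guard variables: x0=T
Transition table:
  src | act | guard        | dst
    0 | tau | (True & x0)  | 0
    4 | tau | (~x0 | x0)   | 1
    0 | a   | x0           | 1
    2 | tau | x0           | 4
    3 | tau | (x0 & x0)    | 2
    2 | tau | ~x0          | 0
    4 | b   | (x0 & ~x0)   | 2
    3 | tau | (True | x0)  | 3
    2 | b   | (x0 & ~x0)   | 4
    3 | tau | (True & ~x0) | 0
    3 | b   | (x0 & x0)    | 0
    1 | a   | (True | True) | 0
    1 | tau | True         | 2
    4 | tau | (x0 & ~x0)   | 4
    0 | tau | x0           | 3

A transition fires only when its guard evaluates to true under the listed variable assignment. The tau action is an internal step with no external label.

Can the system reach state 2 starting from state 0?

Answer: REACHABLE

Trace:
10 transition(s) survive guard evaluation.
depth 0: {0}
depth 1: {1,3}  now seen {0,1,3}
depth 2: {2}  now seen {0,1,2,3}
depth 3: {4}  now seen {0,1,2,3,4}
R = {0,1,2,3,4}
witness 2: tau·tau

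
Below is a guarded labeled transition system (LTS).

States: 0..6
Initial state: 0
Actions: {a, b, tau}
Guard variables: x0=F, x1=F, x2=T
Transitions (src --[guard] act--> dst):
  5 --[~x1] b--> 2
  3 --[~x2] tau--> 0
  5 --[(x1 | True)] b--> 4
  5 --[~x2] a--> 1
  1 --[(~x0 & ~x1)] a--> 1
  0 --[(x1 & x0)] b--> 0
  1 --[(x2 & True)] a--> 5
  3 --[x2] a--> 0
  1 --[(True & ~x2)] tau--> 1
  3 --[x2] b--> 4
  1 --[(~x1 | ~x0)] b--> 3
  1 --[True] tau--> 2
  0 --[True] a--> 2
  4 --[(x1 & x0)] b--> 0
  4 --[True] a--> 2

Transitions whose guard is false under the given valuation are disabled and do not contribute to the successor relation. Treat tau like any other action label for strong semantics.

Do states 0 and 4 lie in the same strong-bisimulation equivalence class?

Refine partition for ~:
  round 0: {{0,1,2,3,4,5,6}}
  round 1: {{0,4},{1},{2,6},{3},{5}}
Fixed point at round 2; 5 class(es).
[0]={0,4}  [4]={0,4}

Answer: BISIMILAR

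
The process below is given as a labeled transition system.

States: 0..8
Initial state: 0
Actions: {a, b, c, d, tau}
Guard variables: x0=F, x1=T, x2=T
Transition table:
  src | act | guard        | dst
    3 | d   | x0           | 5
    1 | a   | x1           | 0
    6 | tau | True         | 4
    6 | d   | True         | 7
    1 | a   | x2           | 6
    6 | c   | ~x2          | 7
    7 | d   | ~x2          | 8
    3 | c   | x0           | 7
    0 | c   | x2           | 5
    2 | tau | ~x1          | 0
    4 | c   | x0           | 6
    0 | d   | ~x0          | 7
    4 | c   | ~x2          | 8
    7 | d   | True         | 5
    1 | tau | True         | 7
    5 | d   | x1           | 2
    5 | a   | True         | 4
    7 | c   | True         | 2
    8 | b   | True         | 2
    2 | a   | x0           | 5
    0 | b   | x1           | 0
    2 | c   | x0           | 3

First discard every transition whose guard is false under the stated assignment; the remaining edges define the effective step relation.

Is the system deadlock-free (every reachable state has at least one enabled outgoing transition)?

Answer: DEADLOCK at state 2

Trace:
Reach set: {0,2,4,5,7}
  0: b→0  c→5  d→7  [3 exit(s)]
  2: ∅  [STUCK]
  4: ∅  [STUCK]
  5: a→4  d→2  [2 exit(s)]
  7: c→2  d→5  [2 exit(s)]
witness 2: c·d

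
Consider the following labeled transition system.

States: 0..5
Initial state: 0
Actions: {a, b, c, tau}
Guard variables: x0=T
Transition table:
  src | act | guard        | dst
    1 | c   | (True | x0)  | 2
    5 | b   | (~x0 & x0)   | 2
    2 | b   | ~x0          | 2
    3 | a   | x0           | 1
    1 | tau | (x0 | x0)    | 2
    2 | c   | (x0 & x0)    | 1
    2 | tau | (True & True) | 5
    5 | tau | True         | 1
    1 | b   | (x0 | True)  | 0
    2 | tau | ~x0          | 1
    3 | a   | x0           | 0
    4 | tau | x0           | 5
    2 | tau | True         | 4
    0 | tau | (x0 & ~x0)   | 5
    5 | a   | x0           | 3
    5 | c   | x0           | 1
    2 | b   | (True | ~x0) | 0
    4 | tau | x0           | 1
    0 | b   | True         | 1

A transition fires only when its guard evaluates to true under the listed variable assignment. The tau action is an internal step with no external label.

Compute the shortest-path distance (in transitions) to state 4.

Breadth-first toward 4:
  Layer 0: {0}
  Layer 1: {1}
  Layer 2: {2}
  Layer 3: {4,5}
4 enters at depth 3; path b·c·tau

Answer: 3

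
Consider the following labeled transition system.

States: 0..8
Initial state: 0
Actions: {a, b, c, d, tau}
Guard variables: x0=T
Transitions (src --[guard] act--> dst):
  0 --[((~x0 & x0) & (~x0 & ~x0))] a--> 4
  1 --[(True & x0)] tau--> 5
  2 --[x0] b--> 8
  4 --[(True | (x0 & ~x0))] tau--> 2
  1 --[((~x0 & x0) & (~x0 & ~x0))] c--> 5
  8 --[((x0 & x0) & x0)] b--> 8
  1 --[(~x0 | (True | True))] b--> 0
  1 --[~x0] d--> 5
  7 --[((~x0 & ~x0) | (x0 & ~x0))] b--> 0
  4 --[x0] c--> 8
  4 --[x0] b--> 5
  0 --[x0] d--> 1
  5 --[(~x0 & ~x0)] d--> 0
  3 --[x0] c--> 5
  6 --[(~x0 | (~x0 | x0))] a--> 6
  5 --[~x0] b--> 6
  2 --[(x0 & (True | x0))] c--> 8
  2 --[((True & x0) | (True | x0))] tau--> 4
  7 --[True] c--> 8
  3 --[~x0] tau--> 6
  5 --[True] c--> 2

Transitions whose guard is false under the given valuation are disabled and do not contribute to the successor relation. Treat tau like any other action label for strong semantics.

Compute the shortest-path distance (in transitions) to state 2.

Answer: 3

Working:
BFS to 2:
  L0 = {0}
  L1 = {1}
  L2 = {5}
  L3 = {2}
depth(2)=3, e.g. d·tau·c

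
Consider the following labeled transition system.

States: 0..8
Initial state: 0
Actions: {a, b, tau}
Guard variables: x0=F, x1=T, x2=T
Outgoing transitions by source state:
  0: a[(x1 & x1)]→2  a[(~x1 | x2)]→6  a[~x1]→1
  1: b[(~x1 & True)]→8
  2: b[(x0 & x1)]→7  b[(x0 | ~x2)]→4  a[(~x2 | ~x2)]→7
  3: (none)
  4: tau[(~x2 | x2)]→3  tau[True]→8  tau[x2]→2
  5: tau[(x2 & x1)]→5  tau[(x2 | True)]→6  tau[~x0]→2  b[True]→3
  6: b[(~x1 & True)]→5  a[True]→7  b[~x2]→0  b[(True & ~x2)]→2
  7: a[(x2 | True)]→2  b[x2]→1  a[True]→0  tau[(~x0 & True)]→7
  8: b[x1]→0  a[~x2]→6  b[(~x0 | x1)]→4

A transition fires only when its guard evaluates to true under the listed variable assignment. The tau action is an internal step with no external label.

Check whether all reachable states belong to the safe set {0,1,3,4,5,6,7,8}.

Answer: INVARIANT VIOLATED at state 2

Analysis:
Inv-set: {0,1,3,4,5,6,7,8}
R = {0,1,2,6,7}
  0: ok
  1: ok
  2: ✗ unsafe
  6: ok
  7: ok
reach 2 via a — violates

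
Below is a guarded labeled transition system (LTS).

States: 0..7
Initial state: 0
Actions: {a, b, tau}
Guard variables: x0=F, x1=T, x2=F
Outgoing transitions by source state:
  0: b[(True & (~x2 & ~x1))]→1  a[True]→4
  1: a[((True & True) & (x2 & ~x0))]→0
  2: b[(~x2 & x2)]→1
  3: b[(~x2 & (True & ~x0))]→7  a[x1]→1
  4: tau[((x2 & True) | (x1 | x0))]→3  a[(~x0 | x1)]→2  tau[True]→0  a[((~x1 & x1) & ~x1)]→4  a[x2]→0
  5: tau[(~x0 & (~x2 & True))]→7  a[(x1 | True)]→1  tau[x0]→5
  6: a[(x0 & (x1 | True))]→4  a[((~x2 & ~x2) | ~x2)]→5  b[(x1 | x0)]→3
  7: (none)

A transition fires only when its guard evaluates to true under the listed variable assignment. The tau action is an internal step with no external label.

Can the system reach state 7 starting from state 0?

After dropping false guards: 10 live edges.
Layer 0: {0}
Layer 1: {4}  cumulative {0,4}
Layer 2: {2,3}  cumulative {0,2,3,4}
Layer 3: {1,7}  cumulative {0,1,2,3,4,7}
R = {0,1,2,3,4,7}
trace reaching 7: a·tau·b

Answer: REACHABLE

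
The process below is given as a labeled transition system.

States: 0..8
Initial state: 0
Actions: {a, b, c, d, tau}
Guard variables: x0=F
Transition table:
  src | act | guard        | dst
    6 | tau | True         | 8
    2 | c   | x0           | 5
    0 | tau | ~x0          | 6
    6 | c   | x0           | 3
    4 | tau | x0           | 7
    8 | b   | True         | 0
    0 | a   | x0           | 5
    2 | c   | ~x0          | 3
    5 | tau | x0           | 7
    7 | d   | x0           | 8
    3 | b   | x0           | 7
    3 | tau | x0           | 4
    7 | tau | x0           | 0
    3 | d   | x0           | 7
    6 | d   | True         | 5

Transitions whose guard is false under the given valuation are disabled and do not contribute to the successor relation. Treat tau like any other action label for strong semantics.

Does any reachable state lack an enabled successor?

R = {0,5,6,8}
  0: tau→6  [1 exit(s)]
  5: ∅  [deadlock]
  6: d→5  tau→8  [2 exit(s)]
  8: b→0  [1 exit(s)]
trace reaching 5: tau·d

Answer: DEADLOCK at state 5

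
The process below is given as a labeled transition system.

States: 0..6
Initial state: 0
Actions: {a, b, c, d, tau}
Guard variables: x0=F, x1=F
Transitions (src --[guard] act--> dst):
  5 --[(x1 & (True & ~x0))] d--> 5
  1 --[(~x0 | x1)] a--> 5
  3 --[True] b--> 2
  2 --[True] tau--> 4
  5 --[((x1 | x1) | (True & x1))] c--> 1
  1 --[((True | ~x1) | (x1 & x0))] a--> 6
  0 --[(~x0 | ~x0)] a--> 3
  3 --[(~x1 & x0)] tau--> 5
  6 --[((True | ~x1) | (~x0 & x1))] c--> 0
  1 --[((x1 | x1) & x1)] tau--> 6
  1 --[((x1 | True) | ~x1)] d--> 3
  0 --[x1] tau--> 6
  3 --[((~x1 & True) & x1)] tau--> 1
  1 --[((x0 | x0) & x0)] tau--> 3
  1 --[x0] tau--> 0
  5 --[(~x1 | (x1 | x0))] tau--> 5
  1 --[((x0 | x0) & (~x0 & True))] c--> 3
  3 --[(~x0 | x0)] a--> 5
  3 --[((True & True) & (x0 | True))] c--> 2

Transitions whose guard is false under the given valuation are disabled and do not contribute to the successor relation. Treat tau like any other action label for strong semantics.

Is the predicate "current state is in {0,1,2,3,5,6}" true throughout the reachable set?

Inv-set: {0,1,2,3,5,6}
Reachable = {0,2,3,4,5}
  0: ok
  2: ok
  3: ok
  4: VIOLATES
  5: ok
counterexample path to 4: a·b·tau

Answer: INVARIANT VIOLATED at state 4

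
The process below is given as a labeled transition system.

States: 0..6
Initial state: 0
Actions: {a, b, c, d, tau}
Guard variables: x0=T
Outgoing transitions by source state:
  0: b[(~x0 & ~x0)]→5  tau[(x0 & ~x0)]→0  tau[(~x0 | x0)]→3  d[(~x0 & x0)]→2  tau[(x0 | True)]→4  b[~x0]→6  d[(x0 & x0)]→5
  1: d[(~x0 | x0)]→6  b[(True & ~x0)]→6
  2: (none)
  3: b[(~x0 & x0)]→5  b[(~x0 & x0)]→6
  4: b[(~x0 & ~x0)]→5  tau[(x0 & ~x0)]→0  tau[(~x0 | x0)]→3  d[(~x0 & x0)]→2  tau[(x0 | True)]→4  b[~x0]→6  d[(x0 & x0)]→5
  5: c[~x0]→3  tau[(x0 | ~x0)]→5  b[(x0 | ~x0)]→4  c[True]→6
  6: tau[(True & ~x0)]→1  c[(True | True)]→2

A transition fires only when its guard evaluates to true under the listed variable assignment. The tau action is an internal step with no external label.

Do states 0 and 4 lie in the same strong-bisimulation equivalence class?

Answer: BISIMILAR

Trace:
Refine partition for ~:
  π0 = {{0,1,2,3,4,5,6}}
  π1 = {{0,4},{1},{2,3},{5},{6}}
5 equivalence class(es) (converged in 2)
class of 0: {0,4}; class of 4: {0,4}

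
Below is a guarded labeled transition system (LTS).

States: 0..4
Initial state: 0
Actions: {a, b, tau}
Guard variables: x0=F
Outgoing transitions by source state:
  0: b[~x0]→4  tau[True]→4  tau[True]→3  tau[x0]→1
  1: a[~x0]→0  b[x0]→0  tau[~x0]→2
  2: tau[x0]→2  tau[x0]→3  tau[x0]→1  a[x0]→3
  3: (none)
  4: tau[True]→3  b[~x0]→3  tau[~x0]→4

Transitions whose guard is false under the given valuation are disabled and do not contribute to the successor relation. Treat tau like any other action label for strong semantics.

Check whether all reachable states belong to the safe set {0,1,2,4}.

Answer: INVARIANT VIOLATED at state 3

Trace:
Allowed set {0,1,2,4}
Reachable = {0,3,4}
  0: safe
  3: outside
  4: safe
counterexample path to 3: tau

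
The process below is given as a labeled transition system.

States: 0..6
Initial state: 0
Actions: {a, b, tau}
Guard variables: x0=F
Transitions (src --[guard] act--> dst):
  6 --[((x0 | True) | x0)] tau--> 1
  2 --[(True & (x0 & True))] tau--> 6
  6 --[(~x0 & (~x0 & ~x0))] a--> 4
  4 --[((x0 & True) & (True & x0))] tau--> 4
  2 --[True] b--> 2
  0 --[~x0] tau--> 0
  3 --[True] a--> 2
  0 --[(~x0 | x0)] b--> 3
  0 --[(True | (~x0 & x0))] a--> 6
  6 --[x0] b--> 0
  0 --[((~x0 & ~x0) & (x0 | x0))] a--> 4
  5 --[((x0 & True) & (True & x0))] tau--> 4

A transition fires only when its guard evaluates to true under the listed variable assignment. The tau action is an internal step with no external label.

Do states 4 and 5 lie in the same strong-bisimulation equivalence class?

Bisimulation quotient by refinement:
  round 0: {{0,1,2,3,4,5,6}}
  round 1: {{0},{1,4,5},{2},{3},{6}}
Fixed point at round 2; 5 class(es).
4∈{1,4,5}, 5∈{1,4,5}

Answer: BISIMILAR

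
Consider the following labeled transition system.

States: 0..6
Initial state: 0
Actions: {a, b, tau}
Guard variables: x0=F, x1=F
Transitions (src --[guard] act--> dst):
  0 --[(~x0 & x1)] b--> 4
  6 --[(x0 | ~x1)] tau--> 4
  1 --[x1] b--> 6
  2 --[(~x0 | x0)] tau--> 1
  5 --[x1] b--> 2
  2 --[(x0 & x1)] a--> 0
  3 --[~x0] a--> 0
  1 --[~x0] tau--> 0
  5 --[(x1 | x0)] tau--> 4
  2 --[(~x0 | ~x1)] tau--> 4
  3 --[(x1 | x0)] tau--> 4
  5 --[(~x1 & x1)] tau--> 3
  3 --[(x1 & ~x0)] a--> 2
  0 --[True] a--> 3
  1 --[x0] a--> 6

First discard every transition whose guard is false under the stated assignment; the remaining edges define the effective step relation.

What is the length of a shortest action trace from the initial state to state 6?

Breadth-first toward 6:
  Layer 0: {0}
  Layer 1: {3}
6 never appears.

Answer: UNREACHABLE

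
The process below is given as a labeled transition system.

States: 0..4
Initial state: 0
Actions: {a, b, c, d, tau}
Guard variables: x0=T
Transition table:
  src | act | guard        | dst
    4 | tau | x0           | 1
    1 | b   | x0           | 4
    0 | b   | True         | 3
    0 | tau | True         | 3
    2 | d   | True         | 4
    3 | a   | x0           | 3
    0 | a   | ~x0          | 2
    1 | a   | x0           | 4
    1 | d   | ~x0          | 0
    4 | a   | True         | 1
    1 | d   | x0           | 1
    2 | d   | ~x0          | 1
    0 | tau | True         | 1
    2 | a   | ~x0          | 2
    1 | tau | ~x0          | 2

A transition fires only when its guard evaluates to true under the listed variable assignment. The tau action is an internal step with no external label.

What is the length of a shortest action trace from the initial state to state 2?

Breadth-first toward 2:
  L0 = {0}
  L1 = {1,3}
  L2 = {4}
2 never appears.

Answer: UNREACHABLE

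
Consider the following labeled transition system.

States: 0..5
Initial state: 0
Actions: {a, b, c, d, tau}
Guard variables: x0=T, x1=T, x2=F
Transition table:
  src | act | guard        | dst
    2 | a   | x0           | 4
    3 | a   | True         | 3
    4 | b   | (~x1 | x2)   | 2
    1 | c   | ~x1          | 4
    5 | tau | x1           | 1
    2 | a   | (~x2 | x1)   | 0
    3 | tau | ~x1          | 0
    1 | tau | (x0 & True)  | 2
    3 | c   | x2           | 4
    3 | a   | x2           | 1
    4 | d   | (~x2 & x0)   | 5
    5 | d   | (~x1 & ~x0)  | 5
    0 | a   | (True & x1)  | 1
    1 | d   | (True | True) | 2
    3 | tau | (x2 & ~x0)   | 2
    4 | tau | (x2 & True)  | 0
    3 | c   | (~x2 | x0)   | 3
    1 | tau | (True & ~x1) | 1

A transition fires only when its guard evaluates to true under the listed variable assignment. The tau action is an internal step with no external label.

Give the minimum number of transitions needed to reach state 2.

Layered search for 2:
  L0 = {0}
  L1 = {1}
  L2 = {2}
first hit 2 at d=2 via a·d

Answer: 2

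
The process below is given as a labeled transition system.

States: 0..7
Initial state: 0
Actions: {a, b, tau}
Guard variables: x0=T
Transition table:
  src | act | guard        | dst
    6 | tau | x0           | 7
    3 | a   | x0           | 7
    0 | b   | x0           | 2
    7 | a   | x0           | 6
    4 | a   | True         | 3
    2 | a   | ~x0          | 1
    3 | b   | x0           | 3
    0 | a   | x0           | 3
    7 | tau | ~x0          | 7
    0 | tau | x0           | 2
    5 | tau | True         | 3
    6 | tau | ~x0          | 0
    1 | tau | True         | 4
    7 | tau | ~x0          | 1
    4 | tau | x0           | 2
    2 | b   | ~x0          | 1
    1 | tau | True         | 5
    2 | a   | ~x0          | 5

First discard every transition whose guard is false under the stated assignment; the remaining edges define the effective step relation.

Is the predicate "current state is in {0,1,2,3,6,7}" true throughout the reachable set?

Allowed set {0,1,2,3,6,7}
R = {0,2,3,6,7}
  0: ok
  2: ok
  3: ok
  6: ok
  7: ok

Answer: INVARIANT HOLDS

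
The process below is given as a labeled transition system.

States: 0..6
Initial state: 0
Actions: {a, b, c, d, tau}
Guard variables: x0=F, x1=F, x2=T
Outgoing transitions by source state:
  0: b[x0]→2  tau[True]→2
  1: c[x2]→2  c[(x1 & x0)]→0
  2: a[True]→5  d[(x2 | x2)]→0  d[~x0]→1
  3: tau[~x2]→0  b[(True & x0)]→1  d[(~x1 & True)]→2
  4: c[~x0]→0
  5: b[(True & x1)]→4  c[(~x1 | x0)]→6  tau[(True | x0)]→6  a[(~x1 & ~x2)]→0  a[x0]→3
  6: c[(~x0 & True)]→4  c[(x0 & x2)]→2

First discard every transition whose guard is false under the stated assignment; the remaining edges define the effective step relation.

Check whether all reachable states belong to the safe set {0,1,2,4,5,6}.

Answer: INVARIANT HOLDS

Analysis:
Safe = {0,1,2,4,5,6}
R = {0,1,2,4,5,6}
  0: ok
  1: ok
  2: ok
  4: ok
  5: ok
  6: ok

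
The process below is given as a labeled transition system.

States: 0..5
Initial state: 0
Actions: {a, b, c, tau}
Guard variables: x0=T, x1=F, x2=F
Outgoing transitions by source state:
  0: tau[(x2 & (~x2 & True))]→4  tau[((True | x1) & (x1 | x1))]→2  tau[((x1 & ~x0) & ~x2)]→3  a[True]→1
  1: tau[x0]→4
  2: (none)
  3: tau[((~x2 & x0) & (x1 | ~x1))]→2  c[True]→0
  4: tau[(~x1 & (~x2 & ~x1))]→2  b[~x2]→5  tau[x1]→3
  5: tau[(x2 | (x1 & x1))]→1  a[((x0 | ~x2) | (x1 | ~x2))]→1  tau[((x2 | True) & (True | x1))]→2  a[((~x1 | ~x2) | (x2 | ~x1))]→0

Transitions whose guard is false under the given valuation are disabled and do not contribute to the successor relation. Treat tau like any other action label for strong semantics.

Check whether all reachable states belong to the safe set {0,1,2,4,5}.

Safe = {0,1,2,4,5}
Reach set: {0,1,2,4,5}
  0: ok
  1: ok
  2: ok
  4: ok
  5: ok

Answer: INVARIANT HOLDS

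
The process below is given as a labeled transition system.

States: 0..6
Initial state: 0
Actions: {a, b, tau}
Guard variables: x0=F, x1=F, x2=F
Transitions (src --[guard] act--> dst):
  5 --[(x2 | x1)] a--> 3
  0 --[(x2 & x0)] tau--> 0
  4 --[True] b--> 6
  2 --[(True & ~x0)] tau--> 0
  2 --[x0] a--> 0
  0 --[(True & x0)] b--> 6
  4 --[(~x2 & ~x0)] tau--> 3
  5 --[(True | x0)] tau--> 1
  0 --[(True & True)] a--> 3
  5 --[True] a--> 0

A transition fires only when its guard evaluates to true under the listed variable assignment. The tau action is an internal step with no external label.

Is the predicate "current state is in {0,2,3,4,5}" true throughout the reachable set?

Answer: INVARIANT HOLDS

Working:
Allowed set {0,2,3,4,5}
Reach set: {0,3}
  0: ok
  3: ok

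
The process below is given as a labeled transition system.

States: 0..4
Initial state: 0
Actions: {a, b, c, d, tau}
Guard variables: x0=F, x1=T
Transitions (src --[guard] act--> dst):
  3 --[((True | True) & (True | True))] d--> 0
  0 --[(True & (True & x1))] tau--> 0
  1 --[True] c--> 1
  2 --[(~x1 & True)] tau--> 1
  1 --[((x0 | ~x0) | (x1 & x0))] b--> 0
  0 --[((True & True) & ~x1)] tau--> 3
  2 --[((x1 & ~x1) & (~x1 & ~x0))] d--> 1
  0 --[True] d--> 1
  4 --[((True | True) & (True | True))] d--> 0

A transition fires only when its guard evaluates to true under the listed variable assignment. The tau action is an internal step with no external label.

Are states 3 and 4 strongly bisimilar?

Refine partition for ~:
  P[0] = {{0,1,2,3,4}}
  P[1] = {{0},{1},{2},{3,4}}
stable after 2 split(s): 4 block(s)
3∈{3,4}, 4∈{3,4}

Answer: BISIMILAR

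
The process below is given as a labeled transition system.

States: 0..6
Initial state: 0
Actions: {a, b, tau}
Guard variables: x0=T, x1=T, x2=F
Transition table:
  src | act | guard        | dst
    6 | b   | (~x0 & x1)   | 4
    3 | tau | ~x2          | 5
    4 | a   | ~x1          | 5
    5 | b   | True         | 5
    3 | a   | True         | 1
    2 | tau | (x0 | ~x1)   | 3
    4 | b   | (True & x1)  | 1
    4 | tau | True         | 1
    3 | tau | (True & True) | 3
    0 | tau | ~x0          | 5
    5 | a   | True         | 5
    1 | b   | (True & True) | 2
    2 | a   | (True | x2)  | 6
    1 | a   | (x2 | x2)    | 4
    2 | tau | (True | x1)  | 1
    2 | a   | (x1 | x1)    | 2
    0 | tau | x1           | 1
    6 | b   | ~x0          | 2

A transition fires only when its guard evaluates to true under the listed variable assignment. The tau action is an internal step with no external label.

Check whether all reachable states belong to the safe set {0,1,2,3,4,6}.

Answer: INVARIANT VIOLATED at state 5

Trace:
Inv-set: {0,1,2,3,4,6}
Reach set: {0,1,2,3,5,6}
  0: ✓
  1: ✓
  2: ✓
  3: ✓
  5: ✗ unsafe
  6: ✓
witness against invariant: tau·b·tau·tau → 5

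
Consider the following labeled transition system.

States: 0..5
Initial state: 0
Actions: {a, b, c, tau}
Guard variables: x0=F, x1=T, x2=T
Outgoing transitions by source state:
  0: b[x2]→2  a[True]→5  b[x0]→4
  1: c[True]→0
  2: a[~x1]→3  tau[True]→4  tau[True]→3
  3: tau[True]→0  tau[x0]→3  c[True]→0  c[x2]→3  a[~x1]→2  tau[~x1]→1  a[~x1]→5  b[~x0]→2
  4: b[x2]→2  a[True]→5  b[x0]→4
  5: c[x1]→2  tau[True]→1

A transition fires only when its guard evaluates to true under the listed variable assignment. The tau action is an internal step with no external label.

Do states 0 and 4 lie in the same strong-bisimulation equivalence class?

Bisimulation quotient by refinement:
  round 0: {{0,1,2,3,4,5}}
  round 1: {{0,4},{1},{2},{3},{5}}
Fixed point at round 2; 5 class(es).
[0]={0,4}  [4]={0,4}

Answer: BISIMILAR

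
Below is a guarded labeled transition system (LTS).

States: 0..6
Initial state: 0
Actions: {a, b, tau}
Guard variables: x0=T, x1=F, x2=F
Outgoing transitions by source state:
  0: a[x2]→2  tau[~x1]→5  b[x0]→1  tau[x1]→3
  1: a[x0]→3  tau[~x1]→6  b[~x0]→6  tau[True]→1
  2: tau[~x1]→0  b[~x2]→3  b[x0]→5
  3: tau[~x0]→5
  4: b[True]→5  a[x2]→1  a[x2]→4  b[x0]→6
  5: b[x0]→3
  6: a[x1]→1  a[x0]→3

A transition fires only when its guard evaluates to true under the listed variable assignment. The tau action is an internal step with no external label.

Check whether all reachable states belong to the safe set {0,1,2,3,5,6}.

Safe = {0,1,2,3,5,6}
Reachable = {0,1,3,5,6}
  0: safe
  1: safe
  3: safe
  5: safe
  6: safe

Answer: INVARIANT HOLDS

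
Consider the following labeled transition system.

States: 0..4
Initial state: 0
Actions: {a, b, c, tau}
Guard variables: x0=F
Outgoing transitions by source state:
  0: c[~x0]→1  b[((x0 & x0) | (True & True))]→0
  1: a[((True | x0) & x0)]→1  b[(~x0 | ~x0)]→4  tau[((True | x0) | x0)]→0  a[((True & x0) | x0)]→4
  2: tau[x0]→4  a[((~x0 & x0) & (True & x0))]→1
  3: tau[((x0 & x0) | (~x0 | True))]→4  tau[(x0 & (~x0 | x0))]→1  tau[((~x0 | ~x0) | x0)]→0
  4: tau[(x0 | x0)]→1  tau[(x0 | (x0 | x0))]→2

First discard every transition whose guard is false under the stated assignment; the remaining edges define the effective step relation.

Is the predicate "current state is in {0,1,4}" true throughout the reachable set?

Safe = {0,1,4}
Reachable = {0,1,4}
  0: ok
  1: ok
  4: ok

Answer: INVARIANT HOLDS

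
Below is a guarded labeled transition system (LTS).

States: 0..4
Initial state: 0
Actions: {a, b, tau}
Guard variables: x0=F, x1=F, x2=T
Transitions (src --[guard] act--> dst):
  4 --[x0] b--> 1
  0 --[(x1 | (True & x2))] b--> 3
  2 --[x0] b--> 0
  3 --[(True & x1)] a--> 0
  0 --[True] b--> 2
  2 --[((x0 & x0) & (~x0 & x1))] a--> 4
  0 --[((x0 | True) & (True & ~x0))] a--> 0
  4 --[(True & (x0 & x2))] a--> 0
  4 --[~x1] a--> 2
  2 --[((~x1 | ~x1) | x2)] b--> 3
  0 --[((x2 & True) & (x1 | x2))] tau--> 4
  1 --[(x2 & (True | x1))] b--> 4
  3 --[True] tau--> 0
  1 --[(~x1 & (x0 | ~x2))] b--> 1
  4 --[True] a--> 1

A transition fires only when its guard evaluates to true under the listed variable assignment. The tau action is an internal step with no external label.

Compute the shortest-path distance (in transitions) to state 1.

Answer: 2

Trace:
BFS to 1:
  Layer 0: {0}
  Layer 1: {2,3,4}
  Layer 2: {1}
first hit 1 at d=2 via tau·a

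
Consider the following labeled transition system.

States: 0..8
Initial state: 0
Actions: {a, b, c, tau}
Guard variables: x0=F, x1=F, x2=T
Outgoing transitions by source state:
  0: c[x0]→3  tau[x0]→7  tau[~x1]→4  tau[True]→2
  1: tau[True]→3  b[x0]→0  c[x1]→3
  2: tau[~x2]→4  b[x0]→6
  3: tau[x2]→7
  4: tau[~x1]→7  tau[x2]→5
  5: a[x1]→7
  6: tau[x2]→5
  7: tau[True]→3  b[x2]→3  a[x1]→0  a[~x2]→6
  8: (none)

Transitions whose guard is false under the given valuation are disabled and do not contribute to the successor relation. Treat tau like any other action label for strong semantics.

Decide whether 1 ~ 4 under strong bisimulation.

Answer: NOT BISIMILAR

Working:
Refine partition for ~:
  P[0] = {{0,1,2,3,4,5,6,7,8}}
  P[1] = {{0,1,3,4,6},{2,5,8},{7}}
  P[2] = {{0},{1},{2,5,8},{3},{4},{6},{7}}
7 equivalence class(es) (converged in 3)
class of 1: {1}; class of 4: {4}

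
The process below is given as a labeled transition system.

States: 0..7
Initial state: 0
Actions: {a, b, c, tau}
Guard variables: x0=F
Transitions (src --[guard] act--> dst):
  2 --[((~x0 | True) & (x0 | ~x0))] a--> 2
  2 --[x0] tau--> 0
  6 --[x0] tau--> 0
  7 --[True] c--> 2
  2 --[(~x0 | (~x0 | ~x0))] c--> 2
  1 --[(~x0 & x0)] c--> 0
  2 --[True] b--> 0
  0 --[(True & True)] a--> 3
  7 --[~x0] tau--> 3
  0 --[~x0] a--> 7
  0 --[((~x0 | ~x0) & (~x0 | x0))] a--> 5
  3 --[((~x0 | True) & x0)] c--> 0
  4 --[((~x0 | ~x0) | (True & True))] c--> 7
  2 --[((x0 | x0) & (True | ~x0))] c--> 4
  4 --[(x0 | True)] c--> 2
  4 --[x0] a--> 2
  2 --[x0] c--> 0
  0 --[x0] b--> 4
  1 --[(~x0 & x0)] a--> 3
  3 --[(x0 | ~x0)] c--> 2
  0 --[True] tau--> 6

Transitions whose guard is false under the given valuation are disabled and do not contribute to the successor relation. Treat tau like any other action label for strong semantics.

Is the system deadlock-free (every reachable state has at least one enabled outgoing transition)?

Reachable = {0,2,3,5,6,7}
  0: a→3  a→5  a→7  tau→6  [4 exit(s)]
  2: a→2  b→0  c→2  [3 exit(s)]
  3: c→2  [1 exit(s)]
  5: ∅  [no exit]
  6: ∅  [no exit]
  7: c→2  tau→3  [2 exit(s)]
Path to 5: a

Answer: DEADLOCK at state 5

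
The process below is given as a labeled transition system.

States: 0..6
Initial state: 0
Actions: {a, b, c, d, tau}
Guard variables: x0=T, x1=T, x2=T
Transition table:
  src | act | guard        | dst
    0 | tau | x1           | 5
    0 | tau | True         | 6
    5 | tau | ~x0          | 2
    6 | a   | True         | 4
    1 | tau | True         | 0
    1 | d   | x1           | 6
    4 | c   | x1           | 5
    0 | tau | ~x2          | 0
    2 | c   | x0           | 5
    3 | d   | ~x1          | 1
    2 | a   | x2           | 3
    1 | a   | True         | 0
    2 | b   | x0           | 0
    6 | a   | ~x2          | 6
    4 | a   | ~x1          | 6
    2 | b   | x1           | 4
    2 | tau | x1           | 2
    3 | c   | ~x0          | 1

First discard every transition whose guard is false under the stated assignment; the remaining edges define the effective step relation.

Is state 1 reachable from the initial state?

After dropping false guards: 12 live edges.
depth 0: {0}
depth 1: {5,6}  cumulative {0,5,6}
depth 2: {4}  cumulative {0,4,5,6}
Reachable = {0,4,5,6}

Answer: UNREACHABLE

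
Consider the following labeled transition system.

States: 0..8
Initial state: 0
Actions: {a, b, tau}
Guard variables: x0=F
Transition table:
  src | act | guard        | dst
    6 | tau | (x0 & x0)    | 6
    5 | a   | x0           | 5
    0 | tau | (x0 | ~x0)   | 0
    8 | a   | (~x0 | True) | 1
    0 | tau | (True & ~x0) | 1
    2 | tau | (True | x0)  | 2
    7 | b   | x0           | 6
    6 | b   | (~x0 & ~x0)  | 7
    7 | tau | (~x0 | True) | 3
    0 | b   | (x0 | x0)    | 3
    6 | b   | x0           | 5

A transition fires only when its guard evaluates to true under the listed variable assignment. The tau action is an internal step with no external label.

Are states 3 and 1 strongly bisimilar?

Compute ~ classes (split until stable):
  round 0: {{0,1,2,3,4,5,6,7,8}}
  round 1: {{0,2,7},{1,3,4,5},{6},{8}}
  round 2: {{0},{1,3,4,5},{2},{6},{7},{8}}
stable after 3 split(s): 6 block(s)
class of 3: {1,3,4,5}; class of 1: {1,3,4,5}

Answer: BISIMILAR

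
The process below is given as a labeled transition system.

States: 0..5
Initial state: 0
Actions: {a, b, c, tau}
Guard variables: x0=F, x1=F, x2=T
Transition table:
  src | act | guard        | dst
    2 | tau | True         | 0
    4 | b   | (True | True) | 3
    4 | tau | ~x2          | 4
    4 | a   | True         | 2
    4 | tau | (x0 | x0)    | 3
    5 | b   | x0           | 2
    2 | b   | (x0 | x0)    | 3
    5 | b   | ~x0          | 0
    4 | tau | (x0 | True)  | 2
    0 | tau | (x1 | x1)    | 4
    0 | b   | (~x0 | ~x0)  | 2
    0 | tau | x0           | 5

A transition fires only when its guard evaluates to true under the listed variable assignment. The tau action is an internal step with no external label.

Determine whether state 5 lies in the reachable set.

After dropping false guards: 6 live edges.
Layer 0: {0}
Layer 1: {2}  total {0,2}
R = {0,2}

Answer: UNREACHABLE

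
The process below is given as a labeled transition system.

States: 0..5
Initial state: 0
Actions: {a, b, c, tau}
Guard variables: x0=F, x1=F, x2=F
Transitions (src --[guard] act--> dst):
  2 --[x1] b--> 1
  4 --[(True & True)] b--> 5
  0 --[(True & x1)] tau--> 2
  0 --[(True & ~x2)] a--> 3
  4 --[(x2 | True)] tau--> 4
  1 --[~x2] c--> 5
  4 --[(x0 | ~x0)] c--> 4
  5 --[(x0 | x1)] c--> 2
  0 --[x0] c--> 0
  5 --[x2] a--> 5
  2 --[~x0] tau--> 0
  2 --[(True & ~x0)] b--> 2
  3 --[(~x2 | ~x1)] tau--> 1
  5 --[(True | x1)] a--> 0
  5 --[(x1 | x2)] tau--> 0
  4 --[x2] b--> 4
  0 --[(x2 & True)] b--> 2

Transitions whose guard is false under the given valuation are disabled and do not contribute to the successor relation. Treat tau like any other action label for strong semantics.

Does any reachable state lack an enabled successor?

Reach set: {0,1,3,5}
  0: a→3  [deg 1]
  1: c→5  [deg 1]
  3: tau→1  [deg 1]
  5: a→0  [deg 1]

Answer: DEADLOCK-FREE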